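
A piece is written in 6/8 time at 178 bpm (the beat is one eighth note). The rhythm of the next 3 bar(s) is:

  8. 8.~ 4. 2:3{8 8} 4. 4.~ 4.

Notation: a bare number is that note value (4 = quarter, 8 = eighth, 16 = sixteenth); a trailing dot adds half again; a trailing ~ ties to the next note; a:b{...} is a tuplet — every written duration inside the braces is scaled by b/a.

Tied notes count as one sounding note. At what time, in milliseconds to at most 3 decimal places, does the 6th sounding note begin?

note 6 onset = 12b = 4044.944ms

1. 0.0ms @ 0 + 505.618ms (3/2)
2. 505.618ms @ 3/2 + 1516.854ms (9/2)
3. 2022.472ms @ 6 + 505.618ms (3/2)
4. 2528.09ms @ 15/2 + 505.618ms (3/2)
5. 3033.708ms @ 9 + 1011.236ms (3)
6. 4044.944ms @ 12 + 2022.472ms (6)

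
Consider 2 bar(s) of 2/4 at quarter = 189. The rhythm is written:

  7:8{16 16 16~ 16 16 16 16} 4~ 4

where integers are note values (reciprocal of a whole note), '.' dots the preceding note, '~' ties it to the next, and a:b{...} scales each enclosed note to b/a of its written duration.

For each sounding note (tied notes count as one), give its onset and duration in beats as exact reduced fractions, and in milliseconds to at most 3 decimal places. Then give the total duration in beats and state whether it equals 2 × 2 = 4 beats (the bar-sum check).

1) 0.0ms=0b +90.703ms=2/7b
2) 90.703ms=2/7b +90.703ms=2/7b
3) 181.406ms=4/7b +181.406ms=4/7b
4) 362.812ms=8/7b +90.703ms=2/7b
5) 453.515ms=10/7b +90.703ms=2/7b
6) 544.218ms=12/7b +90.703ms=2/7b
7) 634.921ms=2b +634.921ms=2b
Σ=4b of 4 (189bpm 2/4) — PASS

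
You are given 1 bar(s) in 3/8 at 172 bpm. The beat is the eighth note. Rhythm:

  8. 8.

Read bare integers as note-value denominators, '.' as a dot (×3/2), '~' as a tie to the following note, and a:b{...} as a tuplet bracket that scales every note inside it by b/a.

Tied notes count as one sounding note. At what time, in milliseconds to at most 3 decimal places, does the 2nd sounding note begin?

note 2 onset = 3/2b = 523.256ms

1. 0.0ms @ 0 + 523.256ms (3/2)
2. 523.256ms @ 3/2 + 523.256ms (3/2)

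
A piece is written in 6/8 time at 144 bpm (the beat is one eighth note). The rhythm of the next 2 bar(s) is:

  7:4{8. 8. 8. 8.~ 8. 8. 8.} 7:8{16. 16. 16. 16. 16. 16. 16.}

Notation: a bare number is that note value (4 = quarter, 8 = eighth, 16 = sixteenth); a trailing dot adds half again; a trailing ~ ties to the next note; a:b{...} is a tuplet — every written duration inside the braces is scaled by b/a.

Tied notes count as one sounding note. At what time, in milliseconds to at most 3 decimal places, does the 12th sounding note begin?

note 12 onset = 72/7b = 4285.714ms

1. 0.0ms @ 0 + 357.143ms (6/7)
2. 357.143ms @ 6/7 + 357.143ms (6/7)
3. 714.286ms @ 12/7 + 357.143ms (6/7)
4. 1071.429ms @ 18/7 + 714.286ms (12/7)
5. 1785.714ms @ 30/7 + 357.143ms (6/7)
6. 2142.857ms @ 36/7 + 357.143ms (6/7)
7. 2500.0ms @ 6 + 357.143ms (6/7)
8. 2857.143ms @ 48/7 + 357.143ms (6/7)
9. 3214.286ms @ 54/7 + 357.143ms (6/7)
10. 3571.429ms @ 60/7 + 357.143ms (6/7)
11. 3928.571ms @ 66/7 + 357.143ms (6/7)
12. 4285.714ms @ 72/7 + 357.143ms (6/7)
13. 4642.857ms @ 78/7 + 357.143ms (6/7)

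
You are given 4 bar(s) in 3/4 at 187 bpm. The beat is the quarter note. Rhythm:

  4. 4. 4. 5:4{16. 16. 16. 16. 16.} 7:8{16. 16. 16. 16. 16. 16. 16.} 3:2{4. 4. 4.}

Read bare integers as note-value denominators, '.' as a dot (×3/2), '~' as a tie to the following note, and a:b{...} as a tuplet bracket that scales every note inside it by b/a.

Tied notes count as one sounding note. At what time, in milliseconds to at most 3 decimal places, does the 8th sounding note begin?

note 8 onset = 57/10b = 1828.877ms

1. 0.0ms @ 0 + 481.283ms (3/2)
2. 481.283ms @ 3/2 + 481.283ms (3/2)
3. 962.567ms @ 3 + 481.283ms (3/2)
4. 1443.85ms @ 9/2 + 96.257ms (3/10)
5. 1540.107ms @ 24/5 + 96.257ms (3/10)
6. 1636.364ms @ 51/10 + 96.257ms (3/10)
7. 1732.62ms @ 27/5 + 96.257ms (3/10)
8. 1828.877ms @ 57/10 + 96.257ms (3/10)
9. 1925.134ms @ 6 + 137.51ms (3/7)
10. 2062.643ms @ 45/7 + 137.51ms (3/7)
11. 2200.153ms @ 48/7 + 137.51ms (3/7)
12. 2337.662ms @ 51/7 + 137.51ms (3/7)
13. 2475.172ms @ 54/7 + 137.51ms (3/7)
14. 2612.681ms @ 57/7 + 137.51ms (3/7)
15. 2750.191ms @ 60/7 + 137.51ms (3/7)
16. 2887.701ms @ 9 + 320.856ms (1)
17. 3208.556ms @ 10 + 320.856ms (1)
18. 3529.412ms @ 11 + 320.856ms (1)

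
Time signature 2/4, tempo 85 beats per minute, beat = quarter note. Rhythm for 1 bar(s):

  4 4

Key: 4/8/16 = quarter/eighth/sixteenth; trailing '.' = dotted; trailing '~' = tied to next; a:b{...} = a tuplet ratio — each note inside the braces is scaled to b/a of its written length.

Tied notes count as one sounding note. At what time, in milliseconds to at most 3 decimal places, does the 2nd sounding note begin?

note 2 onset = 1b = 705.882ms

1. 0.0ms @ 0 + 705.882ms (1)
2. 705.882ms @ 1 + 705.882ms (1)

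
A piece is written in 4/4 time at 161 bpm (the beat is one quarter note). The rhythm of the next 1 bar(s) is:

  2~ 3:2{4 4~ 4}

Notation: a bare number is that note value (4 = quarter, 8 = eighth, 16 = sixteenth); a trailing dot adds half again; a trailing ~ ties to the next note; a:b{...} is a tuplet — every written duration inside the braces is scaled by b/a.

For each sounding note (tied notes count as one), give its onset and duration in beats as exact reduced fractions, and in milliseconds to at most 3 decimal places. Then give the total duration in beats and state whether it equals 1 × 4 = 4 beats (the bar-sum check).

1) 0.0ms=0b +993.789ms=8/3b
2) 993.789ms=8/3b +496.894ms=4/3b
Σ=4b of 4 (161bpm 4/4) — PASS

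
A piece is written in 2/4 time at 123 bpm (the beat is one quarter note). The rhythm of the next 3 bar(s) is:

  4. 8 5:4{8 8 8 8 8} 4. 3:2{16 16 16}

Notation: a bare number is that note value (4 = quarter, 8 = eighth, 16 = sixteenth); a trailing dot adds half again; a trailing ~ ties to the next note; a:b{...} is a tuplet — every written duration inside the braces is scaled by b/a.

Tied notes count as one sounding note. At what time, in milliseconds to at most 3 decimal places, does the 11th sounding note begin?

1. 0.0ms @ 0 + 731.707ms (3/2)
2. 731.707ms @ 3/2 + 243.902ms (1/2)
3. 975.61ms @ 2 + 195.122ms (2/5)
4. 1170.732ms @ 12/5 + 195.122ms (2/5)
5. 1365.854ms @ 14/5 + 195.122ms (2/5)
6. 1560.976ms @ 16/5 + 195.122ms (2/5)
7. 1756.098ms @ 18/5 + 195.122ms (2/5)
8. 1951.22ms @ 4 + 731.707ms (3/2)
9. 2682.927ms @ 11/2 + 81.301ms (1/6)
10. 2764.228ms @ 17/3 + 81.301ms (1/6)
11. 2845.528ms @ 35/6 + 81.301ms (1/6)

note 11 onset = 35/6b = 2845.528ms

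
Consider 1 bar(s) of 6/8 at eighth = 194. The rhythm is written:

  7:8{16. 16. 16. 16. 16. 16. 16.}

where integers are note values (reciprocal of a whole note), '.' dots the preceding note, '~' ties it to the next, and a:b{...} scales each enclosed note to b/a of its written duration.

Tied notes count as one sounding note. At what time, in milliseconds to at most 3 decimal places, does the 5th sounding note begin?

1. 0.0ms @ 0 + 265.096ms (6/7)
2. 265.096ms @ 6/7 + 265.096ms (6/7)
3. 530.191ms @ 12/7 + 265.096ms (6/7)
4. 795.287ms @ 18/7 + 265.096ms (6/7)
5. 1060.383ms @ 24/7 + 265.096ms (6/7)
6. 1325.479ms @ 30/7 + 265.096ms (6/7)
7. 1590.574ms @ 36/7 + 265.096ms (6/7)

note 5 onset = 24/7b = 1060.383ms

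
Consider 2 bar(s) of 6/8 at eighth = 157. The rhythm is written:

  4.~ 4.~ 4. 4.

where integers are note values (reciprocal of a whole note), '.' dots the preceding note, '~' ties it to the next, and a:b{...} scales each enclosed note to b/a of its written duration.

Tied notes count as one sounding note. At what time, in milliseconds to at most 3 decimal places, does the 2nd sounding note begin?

1. 0.0ms @ 0 + 3439.49ms (9)
2. 3439.49ms @ 9 + 1146.497ms (3)

note 2 onset = 9b = 3439.49ms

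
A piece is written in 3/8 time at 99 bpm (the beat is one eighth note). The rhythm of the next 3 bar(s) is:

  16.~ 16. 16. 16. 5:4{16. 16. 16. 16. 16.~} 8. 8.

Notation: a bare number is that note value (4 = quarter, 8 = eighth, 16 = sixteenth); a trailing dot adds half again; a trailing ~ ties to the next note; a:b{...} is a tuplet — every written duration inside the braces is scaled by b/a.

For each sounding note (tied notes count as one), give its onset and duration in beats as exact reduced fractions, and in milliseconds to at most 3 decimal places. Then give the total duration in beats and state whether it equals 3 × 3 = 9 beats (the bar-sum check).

1) 0.0ms=0b +909.091ms=3/2b
2) 909.091ms=3/2b +454.545ms=3/4b
3) 1363.636ms=9/4b +454.545ms=3/4b
4) 1818.182ms=3b +363.636ms=3/5b
5) 2181.818ms=18/5b +363.636ms=3/5b
6) 2545.455ms=21/5b +363.636ms=3/5b
7) 2909.091ms=24/5b +363.636ms=3/5b
8) 3272.727ms=27/5b +1272.727ms=21/10b
9) 4545.455ms=15/2b +909.091ms=3/2b
Σ=9b of 9 (99bpm 3/8) — PASS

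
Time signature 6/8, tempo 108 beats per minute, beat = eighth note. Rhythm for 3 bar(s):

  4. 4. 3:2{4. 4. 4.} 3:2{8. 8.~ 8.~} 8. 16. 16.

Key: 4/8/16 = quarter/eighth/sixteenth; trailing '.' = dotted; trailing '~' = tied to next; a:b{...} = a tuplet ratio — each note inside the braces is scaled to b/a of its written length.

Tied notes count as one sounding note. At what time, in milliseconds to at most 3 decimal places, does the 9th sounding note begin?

note 9 onset = 69/4b = 9583.333ms

1. 0.0ms @ 0 + 1666.667ms (3)
2. 1666.667ms @ 3 + 1666.667ms (3)
3. 3333.333ms @ 6 + 1111.111ms (2)
4. 4444.444ms @ 8 + 1111.111ms (2)
5. 5555.556ms @ 10 + 1111.111ms (2)
6. 6666.667ms @ 12 + 555.556ms (1)
7. 7222.222ms @ 13 + 1944.444ms (7/2)
8. 9166.667ms @ 33/2 + 416.667ms (3/4)
9. 9583.333ms @ 69/4 + 416.667ms (3/4)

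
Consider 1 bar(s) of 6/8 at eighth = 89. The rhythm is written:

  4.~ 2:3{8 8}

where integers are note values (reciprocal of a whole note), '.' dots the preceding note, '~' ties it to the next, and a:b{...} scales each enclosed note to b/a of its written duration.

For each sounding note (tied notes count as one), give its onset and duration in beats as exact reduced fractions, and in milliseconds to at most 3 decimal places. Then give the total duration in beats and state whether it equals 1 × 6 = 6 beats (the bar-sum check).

1) 0.0ms=0b +3033.708ms=9/2b
2) 3033.708ms=9/2b +1011.236ms=3/2b
Σ=6b of 6 (89bpm 6/8) — PASS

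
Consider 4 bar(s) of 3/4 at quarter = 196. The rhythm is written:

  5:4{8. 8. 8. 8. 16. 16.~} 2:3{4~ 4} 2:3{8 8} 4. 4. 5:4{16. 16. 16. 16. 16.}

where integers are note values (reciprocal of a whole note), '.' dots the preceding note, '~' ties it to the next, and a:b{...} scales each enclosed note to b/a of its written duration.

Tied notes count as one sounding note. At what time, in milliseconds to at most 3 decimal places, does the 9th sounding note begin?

note 9 onset = 15/2b = 2295.918ms

1. 0.0ms @ 0 + 183.673ms (3/5)
2. 183.673ms @ 3/5 + 183.673ms (3/5)
3. 367.347ms @ 6/5 + 183.673ms (3/5)
4. 551.02ms @ 9/5 + 183.673ms (3/5)
5. 734.694ms @ 12/5 + 91.837ms (3/10)
6. 826.531ms @ 27/10 + 1010.204ms (33/10)
7. 1836.735ms @ 6 + 229.592ms (3/4)
8. 2066.327ms @ 27/4 + 229.592ms (3/4)
9. 2295.918ms @ 15/2 + 459.184ms (3/2)
10. 2755.102ms @ 9 + 459.184ms (3/2)
11. 3214.286ms @ 21/2 + 91.837ms (3/10)
12. 3306.122ms @ 54/5 + 91.837ms (3/10)
13. 3397.959ms @ 111/10 + 91.837ms (3/10)
14. 3489.796ms @ 57/5 + 91.837ms (3/10)
15. 3581.633ms @ 117/10 + 91.837ms (3/10)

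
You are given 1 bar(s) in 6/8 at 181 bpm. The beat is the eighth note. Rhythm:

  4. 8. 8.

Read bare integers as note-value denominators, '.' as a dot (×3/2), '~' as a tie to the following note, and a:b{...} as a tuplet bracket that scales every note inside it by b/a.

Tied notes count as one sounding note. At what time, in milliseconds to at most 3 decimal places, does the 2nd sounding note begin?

1. 0.0ms @ 0 + 994.475ms (3)
2. 994.475ms @ 3 + 497.238ms (3/2)
3. 1491.713ms @ 9/2 + 497.238ms (3/2)

note 2 onset = 3b = 994.475ms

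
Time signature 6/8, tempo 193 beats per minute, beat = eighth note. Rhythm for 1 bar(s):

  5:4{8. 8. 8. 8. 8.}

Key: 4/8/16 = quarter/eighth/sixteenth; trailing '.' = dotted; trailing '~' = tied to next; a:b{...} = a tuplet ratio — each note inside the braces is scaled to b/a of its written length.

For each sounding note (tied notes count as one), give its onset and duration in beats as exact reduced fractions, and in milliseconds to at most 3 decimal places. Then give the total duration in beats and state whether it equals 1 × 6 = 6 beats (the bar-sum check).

1) 0.0ms=0b +373.057ms=6/5b
2) 373.057ms=6/5b +373.057ms=6/5b
3) 746.114ms=12/5b +373.057ms=6/5b
4) 1119.171ms=18/5b +373.057ms=6/5b
5) 1492.228ms=24/5b +373.057ms=6/5b
Σ=6b of 6 (193bpm 6/8) — PASS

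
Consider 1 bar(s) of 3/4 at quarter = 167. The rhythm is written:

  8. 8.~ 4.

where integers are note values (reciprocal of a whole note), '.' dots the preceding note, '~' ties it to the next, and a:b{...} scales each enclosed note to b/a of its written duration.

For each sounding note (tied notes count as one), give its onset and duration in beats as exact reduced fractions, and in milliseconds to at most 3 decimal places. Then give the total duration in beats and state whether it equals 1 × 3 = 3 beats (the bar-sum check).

1) 0.0ms=0b +269.461ms=3/4b
2) 269.461ms=3/4b +808.383ms=9/4b
Σ=3b of 3 (167bpm 3/4) — PASS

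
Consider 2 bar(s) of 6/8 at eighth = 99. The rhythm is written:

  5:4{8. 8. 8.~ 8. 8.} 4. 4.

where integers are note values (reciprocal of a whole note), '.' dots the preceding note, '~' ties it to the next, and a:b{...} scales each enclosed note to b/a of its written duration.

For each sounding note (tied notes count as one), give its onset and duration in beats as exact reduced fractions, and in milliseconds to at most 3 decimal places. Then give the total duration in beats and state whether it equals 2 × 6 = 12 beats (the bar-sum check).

1) 0.0ms=0b +727.273ms=6/5b
2) 727.273ms=6/5b +727.273ms=6/5b
3) 1454.545ms=12/5b +1454.545ms=12/5b
4) 2909.091ms=24/5b +727.273ms=6/5b
5) 3636.364ms=6b +1818.182ms=3b
6) 5454.545ms=9b +1818.182ms=3b
Σ=12b of 12 (99bpm 6/8) — PASS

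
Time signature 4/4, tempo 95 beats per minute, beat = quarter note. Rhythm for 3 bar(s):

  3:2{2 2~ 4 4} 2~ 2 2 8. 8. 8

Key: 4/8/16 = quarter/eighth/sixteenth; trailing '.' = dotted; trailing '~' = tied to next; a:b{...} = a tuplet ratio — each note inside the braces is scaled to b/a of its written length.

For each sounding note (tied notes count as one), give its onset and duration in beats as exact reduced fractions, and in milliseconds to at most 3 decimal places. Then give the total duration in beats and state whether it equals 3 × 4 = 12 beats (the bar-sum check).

1) 0.0ms=0b +842.105ms=4/3b
2) 842.105ms=4/3b +1263.158ms=2b
3) 2105.263ms=10/3b +421.053ms=2/3b
4) 2526.316ms=4b +2526.316ms=4b
5) 5052.632ms=8b +1263.158ms=2b
6) 6315.789ms=10b +473.684ms=3/4b
7) 6789.474ms=43/4b +473.684ms=3/4b
8) 7263.158ms=23/2b +315.789ms=1/2b
Σ=12b of 12 (95bpm 4/4) — PASS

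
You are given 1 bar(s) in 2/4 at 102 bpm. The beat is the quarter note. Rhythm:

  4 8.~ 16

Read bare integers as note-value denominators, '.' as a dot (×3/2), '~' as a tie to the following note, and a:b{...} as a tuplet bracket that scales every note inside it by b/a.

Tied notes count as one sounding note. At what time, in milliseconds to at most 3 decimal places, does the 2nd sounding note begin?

1. 0.0ms @ 0 + 588.235ms (1)
2. 588.235ms @ 1 + 588.235ms (1)

note 2 onset = 1b = 588.235ms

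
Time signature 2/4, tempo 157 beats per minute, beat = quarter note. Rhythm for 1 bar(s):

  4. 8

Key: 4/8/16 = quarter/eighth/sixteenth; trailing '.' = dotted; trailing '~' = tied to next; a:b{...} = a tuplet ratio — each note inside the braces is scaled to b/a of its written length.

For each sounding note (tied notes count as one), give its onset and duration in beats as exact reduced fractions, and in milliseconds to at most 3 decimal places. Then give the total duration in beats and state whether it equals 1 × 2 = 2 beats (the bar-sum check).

1) 0.0ms=0b +573.248ms=3/2b
2) 573.248ms=3/2b +191.083ms=1/2b
Σ=2b of 2 (157bpm 2/4) — PASS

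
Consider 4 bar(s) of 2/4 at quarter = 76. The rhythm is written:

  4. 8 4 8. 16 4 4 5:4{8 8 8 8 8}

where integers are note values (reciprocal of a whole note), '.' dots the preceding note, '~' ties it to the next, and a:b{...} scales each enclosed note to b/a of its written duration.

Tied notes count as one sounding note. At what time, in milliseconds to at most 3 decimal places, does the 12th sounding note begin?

1. 0.0ms @ 0 + 1184.211ms (3/2)
2. 1184.211ms @ 3/2 + 394.737ms (1/2)
3. 1578.947ms @ 2 + 789.474ms (1)
4. 2368.421ms @ 3 + 592.105ms (3/4)
5. 2960.526ms @ 15/4 + 197.368ms (1/4)
6. 3157.895ms @ 4 + 789.474ms (1)
7. 3947.368ms @ 5 + 789.474ms (1)
8. 4736.842ms @ 6 + 315.789ms (2/5)
9. 5052.632ms @ 32/5 + 315.789ms (2/5)
10. 5368.421ms @ 34/5 + 315.789ms (2/5)
11. 5684.211ms @ 36/5 + 315.789ms (2/5)
12. 6000.0ms @ 38/5 + 315.789ms (2/5)

note 12 onset = 38/5b = 6000.0ms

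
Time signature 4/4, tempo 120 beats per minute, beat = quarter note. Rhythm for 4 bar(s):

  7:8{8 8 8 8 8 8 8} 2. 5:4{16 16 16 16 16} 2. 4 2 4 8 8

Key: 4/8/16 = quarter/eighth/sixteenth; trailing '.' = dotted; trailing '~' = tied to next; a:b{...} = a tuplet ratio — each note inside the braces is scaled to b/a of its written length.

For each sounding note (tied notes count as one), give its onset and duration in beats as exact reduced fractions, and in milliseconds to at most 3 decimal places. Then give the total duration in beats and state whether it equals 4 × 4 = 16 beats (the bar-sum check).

1) 0.0ms=0b +285.714ms=4/7b
2) 285.714ms=4/7b +285.714ms=4/7b
3) 571.429ms=8/7b +285.714ms=4/7b
4) 857.143ms=12/7b +285.714ms=4/7b
5) 1142.857ms=16/7b +285.714ms=4/7b
6) 1428.571ms=20/7b +285.714ms=4/7b
7) 1714.286ms=24/7b +285.714ms=4/7b
8) 2000.0ms=4b +1500.0ms=3b
9) 3500.0ms=7b +100.0ms=1/5b
10) 3600.0ms=36/5b +100.0ms=1/5b
11) 3700.0ms=37/5b +100.0ms=1/5b
12) 3800.0ms=38/5b +100.0ms=1/5b
13) 3900.0ms=39/5b +100.0ms=1/5b
14) 4000.0ms=8b +1500.0ms=3b
15) 5500.0ms=11b +500.0ms=1b
16) 6000.0ms=12b +1000.0ms=2b
17) 7000.0ms=14b +500.0ms=1b
18) 7500.0ms=15b +250.0ms=1/2b
19) 7750.0ms=31/2b +250.0ms=1/2b
Σ=16b of 16 (120bpm 4/4) — PASS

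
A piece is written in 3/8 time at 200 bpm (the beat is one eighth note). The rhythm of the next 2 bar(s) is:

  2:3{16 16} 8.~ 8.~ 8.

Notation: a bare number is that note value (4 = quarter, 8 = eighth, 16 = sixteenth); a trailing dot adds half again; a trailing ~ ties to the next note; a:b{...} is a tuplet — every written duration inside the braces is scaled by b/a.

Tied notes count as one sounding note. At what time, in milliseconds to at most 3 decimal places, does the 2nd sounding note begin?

1. 0.0ms @ 0 + 225.0ms (3/4)
2. 225.0ms @ 3/4 + 225.0ms (3/4)
3. 450.0ms @ 3/2 + 1350.0ms (9/2)

note 2 onset = 3/4b = 225.0ms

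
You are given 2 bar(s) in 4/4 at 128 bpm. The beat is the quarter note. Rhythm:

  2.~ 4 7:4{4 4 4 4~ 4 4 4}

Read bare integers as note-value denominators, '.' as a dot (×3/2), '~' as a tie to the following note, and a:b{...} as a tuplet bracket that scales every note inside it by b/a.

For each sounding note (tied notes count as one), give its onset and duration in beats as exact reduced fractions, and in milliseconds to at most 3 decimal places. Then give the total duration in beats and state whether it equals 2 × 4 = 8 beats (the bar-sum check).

1) 0.0ms=0b +1875.0ms=4b
2) 1875.0ms=4b +267.857ms=4/7b
3) 2142.857ms=32/7b +267.857ms=4/7b
4) 2410.714ms=36/7b +267.857ms=4/7b
5) 2678.571ms=40/7b +535.714ms=8/7b
6) 3214.286ms=48/7b +267.857ms=4/7b
7) 3482.143ms=52/7b +267.857ms=4/7b
Σ=8b of 8 (128bpm 4/4) — PASS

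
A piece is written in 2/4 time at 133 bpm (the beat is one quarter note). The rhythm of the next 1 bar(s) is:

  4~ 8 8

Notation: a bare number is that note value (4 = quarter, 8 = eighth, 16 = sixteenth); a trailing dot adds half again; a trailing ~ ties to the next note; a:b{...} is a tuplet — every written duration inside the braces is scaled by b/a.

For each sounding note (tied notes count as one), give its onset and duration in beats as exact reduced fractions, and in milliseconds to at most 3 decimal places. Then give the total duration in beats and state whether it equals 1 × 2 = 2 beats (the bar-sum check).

1) 0.0ms=0b +676.692ms=3/2b
2) 676.692ms=3/2b +225.564ms=1/2b
Σ=2b of 2 (133bpm 2/4) — PASS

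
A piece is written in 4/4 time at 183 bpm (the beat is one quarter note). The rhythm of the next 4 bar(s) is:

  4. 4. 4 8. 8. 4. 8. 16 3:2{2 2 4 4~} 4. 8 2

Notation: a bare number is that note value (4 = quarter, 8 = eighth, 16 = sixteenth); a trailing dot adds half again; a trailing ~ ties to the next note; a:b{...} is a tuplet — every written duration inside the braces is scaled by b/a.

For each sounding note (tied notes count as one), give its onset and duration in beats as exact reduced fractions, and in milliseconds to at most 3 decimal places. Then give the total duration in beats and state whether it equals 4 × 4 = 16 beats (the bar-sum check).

1) 0.0ms=0b +491.803ms=3/2b
2) 491.803ms=3/2b +491.803ms=3/2b
3) 983.607ms=3b +327.869ms=1b
4) 1311.475ms=4b +245.902ms=3/4b
5) 1557.377ms=19/4b +245.902ms=3/4b
6) 1803.279ms=11/2b +491.803ms=3/2b
7) 2295.082ms=7b +245.902ms=3/4b
8) 2540.984ms=31/4b +81.967ms=1/4b
9) 2622.951ms=8b +437.158ms=4/3b
10) 3060.109ms=28/3b +437.158ms=4/3b
11) 3497.268ms=32/3b +218.579ms=2/3b
12) 3715.847ms=34/3b +710.383ms=13/6b
13) 4426.23ms=27/2b +163.934ms=1/2b
14) 4590.164ms=14b +655.738ms=2b
Σ=16b of 16 (183bpm 4/4) — PASS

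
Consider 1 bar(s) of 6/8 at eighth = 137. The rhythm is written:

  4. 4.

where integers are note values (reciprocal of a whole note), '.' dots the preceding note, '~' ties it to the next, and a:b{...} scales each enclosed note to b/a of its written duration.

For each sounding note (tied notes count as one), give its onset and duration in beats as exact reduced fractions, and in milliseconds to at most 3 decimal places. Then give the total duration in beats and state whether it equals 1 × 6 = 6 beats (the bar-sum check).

1) 0.0ms=0b +1313.869ms=3b
2) 1313.869ms=3b +1313.869ms=3b
Σ=6b of 6 (137bpm 6/8) — PASS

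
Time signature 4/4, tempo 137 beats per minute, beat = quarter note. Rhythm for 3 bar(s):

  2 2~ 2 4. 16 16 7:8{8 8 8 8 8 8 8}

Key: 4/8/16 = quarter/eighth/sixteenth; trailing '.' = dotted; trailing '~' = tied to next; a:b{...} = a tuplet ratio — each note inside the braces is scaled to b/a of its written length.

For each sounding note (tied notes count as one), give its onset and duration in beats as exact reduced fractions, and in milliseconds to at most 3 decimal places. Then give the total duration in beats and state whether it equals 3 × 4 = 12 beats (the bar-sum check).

1) 0.0ms=0b +875.912ms=2b
2) 875.912ms=2b +1751.825ms=4b
3) 2627.737ms=6b +656.934ms=3/2b
4) 3284.672ms=15/2b +109.489ms=1/4b
5) 3394.161ms=31/4b +109.489ms=1/4b
6) 3503.65ms=8b +250.261ms=4/7b
7) 3753.91ms=60/7b +250.261ms=4/7b
8) 4004.171ms=64/7b +250.261ms=4/7b
9) 4254.432ms=68/7b +250.261ms=4/7b
10) 4504.692ms=72/7b +250.261ms=4/7b
11) 4754.953ms=76/7b +250.261ms=4/7b
12) 5005.214ms=80/7b +250.261ms=4/7b
Σ=12b of 12 (137bpm 4/4) — PASS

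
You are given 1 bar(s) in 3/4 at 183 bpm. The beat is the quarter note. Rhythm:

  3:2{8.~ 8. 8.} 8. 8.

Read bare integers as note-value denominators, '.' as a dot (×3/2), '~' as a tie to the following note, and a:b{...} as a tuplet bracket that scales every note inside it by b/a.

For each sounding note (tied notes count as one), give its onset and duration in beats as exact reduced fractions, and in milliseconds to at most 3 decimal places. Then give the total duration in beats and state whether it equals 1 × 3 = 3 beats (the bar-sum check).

1) 0.0ms=0b +327.869ms=1b
2) 327.869ms=1b +163.934ms=1/2b
3) 491.803ms=3/2b +245.902ms=3/4b
4) 737.705ms=9/4b +245.902ms=3/4b
Σ=3b of 3 (183bpm 3/4) — PASS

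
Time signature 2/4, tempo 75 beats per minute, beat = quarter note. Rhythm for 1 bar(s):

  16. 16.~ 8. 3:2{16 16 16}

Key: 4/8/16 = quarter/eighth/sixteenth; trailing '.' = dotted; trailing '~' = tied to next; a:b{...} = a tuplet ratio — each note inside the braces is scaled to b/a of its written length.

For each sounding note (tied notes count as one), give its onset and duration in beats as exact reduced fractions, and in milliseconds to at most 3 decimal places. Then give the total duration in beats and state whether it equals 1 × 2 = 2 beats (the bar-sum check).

1) 0.0ms=0b +300.0ms=3/8b
2) 300.0ms=3/8b +900.0ms=9/8b
3) 1200.0ms=3/2b +133.333ms=1/6b
4) 1333.333ms=5/3b +133.333ms=1/6b
5) 1466.667ms=11/6b +133.333ms=1/6b
Σ=2b of 2 (75bpm 2/4) — PASS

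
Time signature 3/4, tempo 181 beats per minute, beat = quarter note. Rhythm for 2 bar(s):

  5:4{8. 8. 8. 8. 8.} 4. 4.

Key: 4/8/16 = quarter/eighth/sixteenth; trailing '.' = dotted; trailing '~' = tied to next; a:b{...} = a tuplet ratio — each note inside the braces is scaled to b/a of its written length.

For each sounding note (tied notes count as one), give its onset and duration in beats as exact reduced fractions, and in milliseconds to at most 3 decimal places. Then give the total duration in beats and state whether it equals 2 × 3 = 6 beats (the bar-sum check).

1) 0.0ms=0b +198.895ms=3/5b
2) 198.895ms=3/5b +198.895ms=3/5b
3) 397.79ms=6/5b +198.895ms=3/5b
4) 596.685ms=9/5b +198.895ms=3/5b
5) 795.58ms=12/5b +198.895ms=3/5b
6) 994.475ms=3b +497.238ms=3/2b
7) 1491.713ms=9/2b +497.238ms=3/2b
Σ=6b of 6 (181bpm 3/4) — PASS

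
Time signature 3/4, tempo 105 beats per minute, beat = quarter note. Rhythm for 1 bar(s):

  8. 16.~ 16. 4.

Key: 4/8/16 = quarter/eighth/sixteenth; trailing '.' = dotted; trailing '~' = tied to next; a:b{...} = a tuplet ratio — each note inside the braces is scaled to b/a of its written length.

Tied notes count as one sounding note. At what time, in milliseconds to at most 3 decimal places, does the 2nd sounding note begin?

note 2 onset = 3/4b = 428.571ms

1. 0.0ms @ 0 + 428.571ms (3/4)
2. 428.571ms @ 3/4 + 428.571ms (3/4)
3. 857.143ms @ 3/2 + 857.143ms (3/2)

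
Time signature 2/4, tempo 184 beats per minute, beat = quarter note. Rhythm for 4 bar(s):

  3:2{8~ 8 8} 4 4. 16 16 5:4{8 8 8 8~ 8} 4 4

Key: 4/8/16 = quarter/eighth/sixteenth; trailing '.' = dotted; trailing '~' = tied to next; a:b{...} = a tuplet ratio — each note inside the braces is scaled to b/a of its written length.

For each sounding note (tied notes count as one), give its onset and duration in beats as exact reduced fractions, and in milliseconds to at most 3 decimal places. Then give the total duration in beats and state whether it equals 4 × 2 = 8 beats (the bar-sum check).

1) 0.0ms=0b +217.391ms=2/3b
2) 217.391ms=2/3b +108.696ms=1/3b
3) 326.087ms=1b +326.087ms=1b
4) 652.174ms=2b +489.13ms=3/2b
5) 1141.304ms=7/2b +81.522ms=1/4b
6) 1222.826ms=15/4b +81.522ms=1/4b
7) 1304.348ms=4b +130.435ms=2/5b
8) 1434.783ms=22/5b +130.435ms=2/5b
9) 1565.217ms=24/5b +130.435ms=2/5b
10) 1695.652ms=26/5b +260.87ms=4/5b
11) 1956.522ms=6b +326.087ms=1b
12) 2282.609ms=7b +326.087ms=1b
Σ=8b of 8 (184bpm 2/4) — PASS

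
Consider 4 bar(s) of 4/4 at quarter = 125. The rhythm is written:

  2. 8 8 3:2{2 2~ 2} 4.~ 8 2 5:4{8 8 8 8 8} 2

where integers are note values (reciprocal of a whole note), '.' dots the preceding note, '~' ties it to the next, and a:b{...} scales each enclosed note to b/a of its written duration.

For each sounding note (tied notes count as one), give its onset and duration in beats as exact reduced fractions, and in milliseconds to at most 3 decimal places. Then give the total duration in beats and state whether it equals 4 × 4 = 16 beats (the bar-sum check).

1) 0.0ms=0b +1440.0ms=3b
2) 1440.0ms=3b +240.0ms=1/2b
3) 1680.0ms=7/2b +240.0ms=1/2b
4) 1920.0ms=4b +640.0ms=4/3b
5) 2560.0ms=16/3b +1280.0ms=8/3b
6) 3840.0ms=8b +960.0ms=2b
7) 4800.0ms=10b +960.0ms=2b
8) 5760.0ms=12b +192.0ms=2/5b
9) 5952.0ms=62/5b +192.0ms=2/5b
10) 6144.0ms=64/5b +192.0ms=2/5b
11) 6336.0ms=66/5b +192.0ms=2/5b
12) 6528.0ms=68/5b +192.0ms=2/5b
13) 6720.0ms=14b +960.0ms=2b
Σ=16b of 16 (125bpm 4/4) — PASS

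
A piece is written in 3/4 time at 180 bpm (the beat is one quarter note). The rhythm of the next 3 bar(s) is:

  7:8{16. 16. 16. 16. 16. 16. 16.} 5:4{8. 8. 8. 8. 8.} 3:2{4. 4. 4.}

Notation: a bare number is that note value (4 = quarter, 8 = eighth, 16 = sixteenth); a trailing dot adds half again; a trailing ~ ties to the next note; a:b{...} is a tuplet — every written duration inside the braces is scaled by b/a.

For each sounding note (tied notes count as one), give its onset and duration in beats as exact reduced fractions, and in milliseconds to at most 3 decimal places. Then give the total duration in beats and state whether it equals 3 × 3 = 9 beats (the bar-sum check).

1) 0.0ms=0b +142.857ms=3/7b
2) 142.857ms=3/7b +142.857ms=3/7b
3) 285.714ms=6/7b +142.857ms=3/7b
4) 428.571ms=9/7b +142.857ms=3/7b
5) 571.429ms=12/7b +142.857ms=3/7b
6) 714.286ms=15/7b +142.857ms=3/7b
7) 857.143ms=18/7b +142.857ms=3/7b
8) 1000.0ms=3b +200.0ms=3/5b
9) 1200.0ms=18/5b +200.0ms=3/5b
10) 1400.0ms=21/5b +200.0ms=3/5b
11) 1600.0ms=24/5b +200.0ms=3/5b
12) 1800.0ms=27/5b +200.0ms=3/5b
13) 2000.0ms=6b +333.333ms=1b
14) 2333.333ms=7b +333.333ms=1b
15) 2666.667ms=8b +333.333ms=1b
Σ=9b of 9 (180bpm 3/4) — PASS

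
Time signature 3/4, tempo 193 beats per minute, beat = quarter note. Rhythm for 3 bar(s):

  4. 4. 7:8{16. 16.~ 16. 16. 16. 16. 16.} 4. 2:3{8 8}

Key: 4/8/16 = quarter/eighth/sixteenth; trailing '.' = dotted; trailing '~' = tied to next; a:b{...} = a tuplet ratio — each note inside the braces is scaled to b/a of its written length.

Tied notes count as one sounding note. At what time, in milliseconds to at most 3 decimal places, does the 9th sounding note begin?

1. 0.0ms @ 0 + 466.321ms (3/2)
2. 466.321ms @ 3/2 + 466.321ms (3/2)
3. 932.642ms @ 3 + 133.235ms (3/7)
4. 1065.877ms @ 24/7 + 266.469ms (6/7)
5. 1332.346ms @ 30/7 + 133.235ms (3/7)
6. 1465.581ms @ 33/7 + 133.235ms (3/7)
7. 1598.816ms @ 36/7 + 133.235ms (3/7)
8. 1732.05ms @ 39/7 + 133.235ms (3/7)
9. 1865.285ms @ 6 + 466.321ms (3/2)
10. 2331.606ms @ 15/2 + 233.161ms (3/4)
11. 2564.767ms @ 33/4 + 233.161ms (3/4)

note 9 onset = 6b = 1865.285ms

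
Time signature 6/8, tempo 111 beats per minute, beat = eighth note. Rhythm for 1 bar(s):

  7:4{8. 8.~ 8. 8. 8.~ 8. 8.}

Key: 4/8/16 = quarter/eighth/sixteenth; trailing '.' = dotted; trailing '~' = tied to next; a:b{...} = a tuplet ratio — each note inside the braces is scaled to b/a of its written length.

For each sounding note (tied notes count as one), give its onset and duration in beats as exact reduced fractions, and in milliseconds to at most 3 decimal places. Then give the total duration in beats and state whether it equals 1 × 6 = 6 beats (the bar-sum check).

1) 0.0ms=0b +463.32ms=6/7b
2) 463.32ms=6/7b +926.641ms=12/7b
3) 1389.961ms=18/7b +463.32ms=6/7b
4) 1853.282ms=24/7b +926.641ms=12/7b
5) 2779.923ms=36/7b +463.32ms=6/7b
Σ=6b of 6 (111bpm 6/8) — PASS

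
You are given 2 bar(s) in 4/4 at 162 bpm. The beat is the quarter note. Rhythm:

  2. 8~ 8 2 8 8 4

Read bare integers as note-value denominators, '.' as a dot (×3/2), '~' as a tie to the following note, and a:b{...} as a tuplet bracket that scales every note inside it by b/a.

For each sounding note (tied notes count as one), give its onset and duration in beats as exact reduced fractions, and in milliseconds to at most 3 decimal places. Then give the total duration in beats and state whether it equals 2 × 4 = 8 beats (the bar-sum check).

1) 0.0ms=0b +1111.111ms=3b
2) 1111.111ms=3b +370.37ms=1b
3) 1481.481ms=4b +740.741ms=2b
4) 2222.222ms=6b +185.185ms=1/2b
5) 2407.407ms=13/2b +185.185ms=1/2b
6) 2592.593ms=7b +370.37ms=1b
Σ=8b of 8 (162bpm 4/4) — PASS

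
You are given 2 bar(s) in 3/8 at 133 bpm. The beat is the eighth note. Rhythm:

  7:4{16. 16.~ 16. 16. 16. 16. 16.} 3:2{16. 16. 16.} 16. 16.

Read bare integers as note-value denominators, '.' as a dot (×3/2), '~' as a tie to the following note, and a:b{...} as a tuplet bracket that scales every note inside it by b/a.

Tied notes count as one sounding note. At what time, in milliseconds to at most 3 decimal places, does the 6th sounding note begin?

1. 0.0ms @ 0 + 193.34ms (3/7)
2. 193.34ms @ 3/7 + 386.681ms (6/7)
3. 580.021ms @ 9/7 + 193.34ms (3/7)
4. 773.362ms @ 12/7 + 193.34ms (3/7)
5. 966.702ms @ 15/7 + 193.34ms (3/7)
6. 1160.043ms @ 18/7 + 193.34ms (3/7)
7. 1353.383ms @ 3 + 225.564ms (1/2)
8. 1578.947ms @ 7/2 + 225.564ms (1/2)
9. 1804.511ms @ 4 + 225.564ms (1/2)
10. 2030.075ms @ 9/2 + 338.346ms (3/4)
11. 2368.421ms @ 21/4 + 338.346ms (3/4)

note 6 onset = 18/7b = 1160.043ms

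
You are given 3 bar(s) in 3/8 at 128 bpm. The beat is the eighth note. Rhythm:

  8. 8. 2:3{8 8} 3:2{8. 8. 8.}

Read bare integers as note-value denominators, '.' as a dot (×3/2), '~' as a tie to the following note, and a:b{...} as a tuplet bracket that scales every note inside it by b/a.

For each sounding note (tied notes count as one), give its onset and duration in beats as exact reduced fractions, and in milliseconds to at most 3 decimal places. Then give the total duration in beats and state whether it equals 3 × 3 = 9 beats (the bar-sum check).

1) 0.0ms=0b +703.125ms=3/2b
2) 703.125ms=3/2b +703.125ms=3/2b
3) 1406.25ms=3b +703.125ms=3/2b
4) 2109.375ms=9/2b +703.125ms=3/2b
5) 2812.5ms=6b +468.75ms=1b
6) 3281.25ms=7b +468.75ms=1b
7) 3750.0ms=8b +468.75ms=1b
Σ=9b of 9 (128bpm 3/8) — PASS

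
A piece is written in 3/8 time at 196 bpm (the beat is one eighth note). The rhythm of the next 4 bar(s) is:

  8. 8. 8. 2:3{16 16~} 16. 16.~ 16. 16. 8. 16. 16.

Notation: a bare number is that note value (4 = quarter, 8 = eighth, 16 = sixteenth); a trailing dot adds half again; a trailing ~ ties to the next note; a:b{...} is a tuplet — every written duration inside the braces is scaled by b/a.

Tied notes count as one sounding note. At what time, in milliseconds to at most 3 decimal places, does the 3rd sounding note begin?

1. 0.0ms @ 0 + 459.184ms (3/2)
2. 459.184ms @ 3/2 + 459.184ms (3/2)
3. 918.367ms @ 3 + 459.184ms (3/2)
4. 1377.551ms @ 9/2 + 229.592ms (3/4)
5. 1607.143ms @ 21/4 + 459.184ms (3/2)
6. 2066.327ms @ 27/4 + 459.184ms (3/2)
7. 2525.51ms @ 33/4 + 229.592ms (3/4)
8. 2755.102ms @ 9 + 459.184ms (3/2)
9. 3214.286ms @ 21/2 + 229.592ms (3/4)
10. 3443.878ms @ 45/4 + 229.592ms (3/4)

note 3 onset = 3b = 918.367ms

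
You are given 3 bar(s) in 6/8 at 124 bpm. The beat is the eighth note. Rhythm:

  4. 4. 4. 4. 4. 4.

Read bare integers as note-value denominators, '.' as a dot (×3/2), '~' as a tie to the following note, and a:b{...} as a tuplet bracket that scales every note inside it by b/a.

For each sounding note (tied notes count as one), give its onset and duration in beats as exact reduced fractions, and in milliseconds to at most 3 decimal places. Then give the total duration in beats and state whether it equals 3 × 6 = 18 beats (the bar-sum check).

1) 0.0ms=0b +1451.613ms=3b
2) 1451.613ms=3b +1451.613ms=3b
3) 2903.226ms=6b +1451.613ms=3b
4) 4354.839ms=9b +1451.613ms=3b
5) 5806.452ms=12b +1451.613ms=3b
6) 7258.065ms=15b +1451.613ms=3b
Σ=18b of 18 (124bpm 6/8) — PASS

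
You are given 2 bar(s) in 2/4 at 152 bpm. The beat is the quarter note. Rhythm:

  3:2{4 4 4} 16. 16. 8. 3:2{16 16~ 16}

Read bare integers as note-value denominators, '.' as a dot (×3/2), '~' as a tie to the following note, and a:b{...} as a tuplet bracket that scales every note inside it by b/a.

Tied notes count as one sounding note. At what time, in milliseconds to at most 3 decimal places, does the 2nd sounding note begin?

note 2 onset = 2/3b = 263.158ms

1. 0.0ms @ 0 + 263.158ms (2/3)
2. 263.158ms @ 2/3 + 263.158ms (2/3)
3. 526.316ms @ 4/3 + 263.158ms (2/3)
4. 789.474ms @ 2 + 148.026ms (3/8)
5. 937.5ms @ 19/8 + 148.026ms (3/8)
6. 1085.526ms @ 11/4 + 296.053ms (3/4)
7. 1381.579ms @ 7/2 + 65.789ms (1/6)
8. 1447.368ms @ 11/3 + 131.579ms (1/3)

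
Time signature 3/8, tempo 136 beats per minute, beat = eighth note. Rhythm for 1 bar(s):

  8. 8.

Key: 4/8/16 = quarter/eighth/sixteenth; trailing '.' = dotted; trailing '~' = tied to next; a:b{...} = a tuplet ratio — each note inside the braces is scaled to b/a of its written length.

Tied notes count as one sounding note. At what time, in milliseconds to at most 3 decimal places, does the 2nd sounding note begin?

note 2 onset = 3/2b = 661.765ms

1. 0.0ms @ 0 + 661.765ms (3/2)
2. 661.765ms @ 3/2 + 661.765ms (3/2)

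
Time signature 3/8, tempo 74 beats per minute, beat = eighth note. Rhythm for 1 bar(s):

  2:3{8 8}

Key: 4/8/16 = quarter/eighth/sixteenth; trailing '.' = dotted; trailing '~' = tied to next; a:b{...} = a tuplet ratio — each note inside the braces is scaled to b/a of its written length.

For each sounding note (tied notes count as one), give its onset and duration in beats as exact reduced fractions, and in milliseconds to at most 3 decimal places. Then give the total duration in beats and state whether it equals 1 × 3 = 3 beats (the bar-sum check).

1) 0.0ms=0b +1216.216ms=3/2b
2) 1216.216ms=3/2b +1216.216ms=3/2b
Σ=3b of 3 (74bpm 3/8) — PASS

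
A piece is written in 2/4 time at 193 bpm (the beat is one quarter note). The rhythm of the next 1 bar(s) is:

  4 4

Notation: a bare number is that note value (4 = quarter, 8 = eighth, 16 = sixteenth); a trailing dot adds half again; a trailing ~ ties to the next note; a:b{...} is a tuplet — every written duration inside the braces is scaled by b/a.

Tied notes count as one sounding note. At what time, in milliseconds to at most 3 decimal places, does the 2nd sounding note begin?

1. 0.0ms @ 0 + 310.881ms (1)
2. 310.881ms @ 1 + 310.881ms (1)

note 2 onset = 1b = 310.881ms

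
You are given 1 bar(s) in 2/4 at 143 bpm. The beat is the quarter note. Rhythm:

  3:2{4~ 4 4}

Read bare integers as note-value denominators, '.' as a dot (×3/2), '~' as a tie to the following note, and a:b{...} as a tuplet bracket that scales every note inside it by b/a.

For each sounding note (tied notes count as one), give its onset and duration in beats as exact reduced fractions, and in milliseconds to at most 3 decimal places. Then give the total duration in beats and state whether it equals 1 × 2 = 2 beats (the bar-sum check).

1) 0.0ms=0b +559.441ms=4/3b
2) 559.441ms=4/3b +279.72ms=2/3b
Σ=2b of 2 (143bpm 2/4) — PASS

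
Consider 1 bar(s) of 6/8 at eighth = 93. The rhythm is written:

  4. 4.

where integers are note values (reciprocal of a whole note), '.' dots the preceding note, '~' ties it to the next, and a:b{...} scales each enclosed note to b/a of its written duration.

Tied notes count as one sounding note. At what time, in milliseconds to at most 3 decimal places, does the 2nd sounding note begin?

note 2 onset = 3b = 1935.484ms

1. 0.0ms @ 0 + 1935.484ms (3)
2. 1935.484ms @ 3 + 1935.484ms (3)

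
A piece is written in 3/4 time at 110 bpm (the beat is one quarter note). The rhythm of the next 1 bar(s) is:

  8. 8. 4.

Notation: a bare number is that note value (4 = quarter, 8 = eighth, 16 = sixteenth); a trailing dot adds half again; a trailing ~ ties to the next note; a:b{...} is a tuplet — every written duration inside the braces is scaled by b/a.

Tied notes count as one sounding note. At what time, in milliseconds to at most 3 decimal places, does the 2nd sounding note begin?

1. 0.0ms @ 0 + 409.091ms (3/4)
2. 409.091ms @ 3/4 + 409.091ms (3/4)
3. 818.182ms @ 3/2 + 818.182ms (3/2)

note 2 onset = 3/4b = 409.091ms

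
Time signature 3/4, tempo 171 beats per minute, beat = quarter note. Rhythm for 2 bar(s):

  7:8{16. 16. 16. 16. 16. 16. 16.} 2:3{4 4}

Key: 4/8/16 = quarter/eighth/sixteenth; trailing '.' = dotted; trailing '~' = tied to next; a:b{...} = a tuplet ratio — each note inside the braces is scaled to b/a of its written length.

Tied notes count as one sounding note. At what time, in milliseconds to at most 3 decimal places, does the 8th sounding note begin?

note 8 onset = 3b = 1052.632ms

1. 0.0ms @ 0 + 150.376ms (3/7)
2. 150.376ms @ 3/7 + 150.376ms (3/7)
3. 300.752ms @ 6/7 + 150.376ms (3/7)
4. 451.128ms @ 9/7 + 150.376ms (3/7)
5. 601.504ms @ 12/7 + 150.376ms (3/7)
6. 751.88ms @ 15/7 + 150.376ms (3/7)
7. 902.256ms @ 18/7 + 150.376ms (3/7)
8. 1052.632ms @ 3 + 526.316ms (3/2)
9. 1578.947ms @ 9/2 + 526.316ms (3/2)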